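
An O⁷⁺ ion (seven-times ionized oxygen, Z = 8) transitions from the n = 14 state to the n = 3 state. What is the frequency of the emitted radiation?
2.232e+16 Hz

First, find the transition energy:
E_14 = -13.6057 × 8² / 14² = -4.44268 eV
E_3 = -13.6057 × 8² / 3² = -96.75164 eV
|ΔE| = |E_3 - E_14| = 92.30896 eV

Convert to Joules: E = 92.30896 eV × (1.602177 × 10⁻¹⁹ J/eV) = 1.47895e-17 J

Using E = hf:
f = E/h = 1.47895e-17 J / (6.62607 × 10⁻³⁴ J·s)
f = 2.232e+16 Hz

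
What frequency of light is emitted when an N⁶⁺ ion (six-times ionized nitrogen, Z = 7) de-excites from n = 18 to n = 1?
1.6070e+17 Hz

First, find the transition energy:
E_18 = -13.6057 × 7² / 18² = -2.05765216 eV
E_1 = -13.6057 × 7² / 1² = -666.67930000 eV
|ΔE| = |E_1 - E_18| = 664.62164784 eV

Convert to Joules: E = 664.62164784 eV × (1.602177 × 10⁻¹⁹ J/eV) = 1.064842e-16 J

Using E = hf:
f = E/h = 1.064842e-16 J / (6.62607 × 10⁻³⁴ J·s)
f = 1.6070e+17 Hz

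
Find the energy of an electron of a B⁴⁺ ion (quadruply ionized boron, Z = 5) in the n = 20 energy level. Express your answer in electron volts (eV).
-0.85 eV

The energy levels of a hydrogen-like atom are given by:
E_n = -13.6057 Z² / n² eV  (with Z = 5 for B⁴⁺)

For n = 20:
E_20 = -13.6057 × 5² / 20²
E_20 = -13.6057 × 25 / 400
E_20 = -0.85 eV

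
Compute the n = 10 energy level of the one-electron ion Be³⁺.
-2.176912 eV

For hydrogen-like ions, the energy levels scale with Z²:
E_n = -13.6057 Z² / n² eV

For Be³⁺ (Z = 4) at n = 10:
E_10 = -13.6057 × 4² / 10²
E_10 = -13.6057 × 16 / 100
E_10 = -217.6912 / 100
E_10 = -2.176912 eV

The energy is 16 times more negative than hydrogen at the same n due to the stronger nuclear charge.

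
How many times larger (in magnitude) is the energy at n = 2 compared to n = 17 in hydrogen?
72.25000

Using E_n = -13.6057 Z² / n² eV with Z = 1:

E_2 = -13.6057 / 2² = -13.6057 / 4 = -3.40142500000 eV
E_17 = -13.6057 / 17² = -13.6057 / 289 = -0.04707854671 eV

The ratio is:
E_2/E_17 = (-3.40142500000) / (-0.04707854671)
E_2/E_17 = (-13.6057/4) / (-13.6057/289)
E_2/E_17 = 289/4
E_2/E_17 = 72.25000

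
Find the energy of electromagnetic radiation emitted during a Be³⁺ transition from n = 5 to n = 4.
4.898052 eV

The energy levels are E_n = -13.6057 Z² eV / n².

Energy at n = 5: E_5 = -13.6057 × 4² / 5² = -8.707648000 eV
Energy at n = 4: E_4 = -13.6057 × 4² / 4² = -13.605700000 eV

For emission (electron falling to lower state), the photon energy is:
E_photon = E_5 - E_4 = |-8.707648000 - (-13.605700000)|
E_photon = 4.898052 eV

This energy is carried away by the emitted photon.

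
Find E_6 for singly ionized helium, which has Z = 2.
-1.5117 eV

For hydrogen-like ions, the energy levels scale with Z²:
E_n = -13.6057 Z² / n² eV

For He⁺ (Z = 2) at n = 6:
E_6 = -13.6057 × 2² / 6²
E_6 = -13.6057 × 4 / 36
E_6 = -54.4228 / 36
E_6 = -1.5117 eV

The energy is 4 times more negative than hydrogen at the same n due to the stronger nuclear charge.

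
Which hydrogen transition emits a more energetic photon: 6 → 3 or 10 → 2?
10 → 2

Calculate the energy for each transition:

Transition 6 → 3:
ΔE₁ = |E_3 - E_6| = |-13.6057/3² - (-13.6057/6²)|
ΔE₁ = |-1.5117444444 - (-0.3779361111)| = 1.1338083 eV

Transition 10 → 2:
ΔE₂ = |E_2 - E_10| = |-13.6057/2² - (-13.6057/10²)|
ΔE₂ = |-3.4014250000 - (-0.1360570000)| = 3.2653680 eV

Since 3.2653680 eV > 1.1338083 eV, the transition 10 → 2 emits the more energetic photon.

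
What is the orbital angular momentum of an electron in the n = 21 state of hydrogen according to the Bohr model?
2.2146e-33 J·s (or 21ℏ)

In the Bohr model, angular momentum is quantized:
L = nℏ

where ℏ = h/(2π) = 1.054572e-34 J·s

For n = 21:
L = 21 × 1.054572e-34 J·s
L = 2.2146e-33 J·s

This can also be written as L = 21ℏ.
The angular momentum is an integer multiple of the reduced Planck constant.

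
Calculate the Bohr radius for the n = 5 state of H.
1.32294 nm (or 13.22943 Å)

The Bohr radius formula is:
r_n = n² a₀ / Z

where a₀ = 0.05291772 nm is the Bohr radius.

For H (Z = 1) at n = 5:
r_5 = 5² × 0.05291772 nm / 1
r_5 = 25 × 0.05291772 nm / 1
r_5 = 1.322943 nm / 1
r_5 = 1.32294 nm

The electron orbits at approximately 1.32294 nm from the nucleus.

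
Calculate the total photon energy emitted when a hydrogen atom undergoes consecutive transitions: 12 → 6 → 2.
3.3069 eV

The energy levels of hydrogen are E_n = -13.6057 / n² eV.

First transition (12 → 6):
ΔE₁ = |E_6 - E_12|
ΔE₁ = |-0.3779361111 - (-0.0944840278)| = 0.2834521 eV

Second transition (6 → 2):
ΔE₂ = |E_2 - E_6|
ΔE₂ = |-3.4014250000 - (-0.3779361111)| = 3.0234889 eV

Total energy released:
E_total = ΔE₁ + ΔE₂ = 0.2834521 + 3.0234889 = 3.3069 eV

Note: This equals the direct transition 12 → 2: 3.3069 eV ✓
Energy is conserved regardless of the path taken.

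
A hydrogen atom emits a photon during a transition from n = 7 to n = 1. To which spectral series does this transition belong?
Lyman series

The spectral series in hydrogen are named based on the final (lower) energy level:
- Lyman series: n_final = 1 (ultraviolet)
- Balmer series: n_final = 2 (visible/near-UV)
- Paschen series: n_final = 3 (infrared)
- Brackett series: n_final = 4 (infrared)
- Pfund series: n_final = 5 (far infrared)

Since this transition ends at n = 1, it belongs to the Lyman series.

For reference, this 7 → 1 line has photon energy
ΔE = 13.6057 eV × (1/1² - 1/7²) = 13.328033 eV,
corresponding to wavelength λ = hc/ΔE = 1239.84 eV·nm / 13.328033 eV = 93.0250 nm in the ultraviolet region.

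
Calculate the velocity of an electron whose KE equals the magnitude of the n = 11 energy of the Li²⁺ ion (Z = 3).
5.97e+05 m/s (or 0.19902% of c)

The binding energy at n = 11 for Li²⁺ is:
E_11 = -13.6057 × 3²/11² = -1.0119942 eV
|E_11| = 1.0119942 eV

Convert to Joules:
KE = 1.0119942 eV × (1.602177 × 10⁻¹⁹ J/eV) = 1.6214e-19 J

Using KE = ½mv²:
v = √(2·KE/m_e)
v = √(2 × 1.6214e-19 J / 9.10938 × 10⁻³¹ kg)
v = 5.97e+05 m/s

This is approximately 0.19902% the speed of light.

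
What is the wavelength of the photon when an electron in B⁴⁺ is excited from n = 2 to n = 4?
19.4403 nm

First, find the transition energy using E_n = -13.6057 Z² / n² eV:
E_2 = -13.6057 × 5² / 2² = -85.035625 eV
E_4 = -13.6057 × 5² / 4² = -21.258906 eV

Photon energy: |ΔE| = |E_4 - E_2| = 63.776719 eV

Convert to wavelength using E = hc/λ with hc = 1239.84 eV·nm:
λ = hc/E = 1239.84 eV·nm / 63.776719 eV
λ = 19.4403 nm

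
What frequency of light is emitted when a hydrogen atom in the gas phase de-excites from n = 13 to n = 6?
7.192e+13 Hz

First, find the transition energy:
E_13 = -13.6057 / 13² = -0.0805071 eV
E_6 = -13.6057 / 6² = -0.3779361 eV
|ΔE| = |E_6 - E_13| = 0.2974290 eV

Convert to Joules: E = 0.2974290 eV × (1.602177 × 10⁻¹⁹ J/eV) = 4.76534e-20 J

Using E = hf:
f = E/h = 4.76534e-20 J / (6.62607 × 10⁻³⁴ J·s)
f = 7.192e+13 Hz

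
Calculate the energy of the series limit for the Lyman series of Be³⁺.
217.691200 eV

The series limit corresponds to the transition from n = ∞ to n = 1.
This is the highest energy (shortest wavelength) transition in the Lyman series.

E_∞ = 0 eV
E_1 = -13.6057 × 4² / 1² = -217.691200 eV

Energy at series limit:
ΔE = E_∞ - E_1 = 0 - (-217.691200) = 217.691200 eV

This energy equals the ionization energy from the n = 1 state of Be³⁺.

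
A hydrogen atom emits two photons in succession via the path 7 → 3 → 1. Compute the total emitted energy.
13.32803 eV

The energy levels of hydrogen are E_n = -13.6057 / n² eV.

First transition (7 → 3):
ΔE₁ = |E_3 - E_7|
ΔE₁ = |-1.51174444444 - (-0.27766734694)| = 1.23407710 eV

Second transition (3 → 1):
ΔE₂ = |E_1 - E_3|
ΔE₂ = |-13.60570000000 - (-1.51174444444)| = 12.09395556 eV

Total energy released:
E_total = ΔE₁ + ΔE₂ = 1.23407710 + 12.09395556 = 13.32803 eV

Note: This equals the direct transition 7 → 1: 13.32803 eV ✓
Energy is conserved regardless of the path taken.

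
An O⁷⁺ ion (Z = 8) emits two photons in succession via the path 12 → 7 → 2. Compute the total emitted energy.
211.644 eV

The energy levels of O⁷⁺ are E_n = -13.6057 × 8² / n² eV.

First transition (12 → 7):
ΔE₁ = |E_7 - E_12|
ΔE₁ = |-17.770710204 - (-6.046977778)| = 11.723732 eV

Second transition (7 → 2):
ΔE₂ = |E_2 - E_7|
ΔE₂ = |-217.691200000 - (-17.770710204)| = 199.920490 eV

Total energy released:
E_total = ΔE₁ + ΔE₂ = 11.723732 + 199.920490 = 211.644 eV

Note: This equals the direct transition 12 → 2: 211.644 eV ✓
Energy is conserved regardless of the path taken.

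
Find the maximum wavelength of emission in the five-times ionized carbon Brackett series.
112.501868 nm

The longest wavelength corresponds to the smallest energy transition in the series.
The Brackett series has all transitions ending at n_f = 4.

For C⁵⁺ (Z = 6), the first line (α-line) is the jump from n = 5 to n = 4:
E_5 = -13.6057 × 6² / 5² = -19.592208000 eV
E_4 = -13.6057 × 6² / 4² = -30.612825000 eV
ΔE = E_5 - E_4 = 11.020617000 eV

λ = hc/E = 1239.84 eV·nm / 11.020617000 eV
λ = 112.501868 nm

This is the α-line of the Brackett series in C⁵⁺.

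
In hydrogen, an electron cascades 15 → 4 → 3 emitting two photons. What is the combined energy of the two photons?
1.45 eV

The energy levels of hydrogen are E_n = -13.6057 / n² eV.

First transition (15 → 4):
ΔE₁ = |E_4 - E_15|
ΔE₁ = |-0.85035625 - (-0.06046978)| = 0.78989 eV

Second transition (4 → 3):
ΔE₂ = |E_3 - E_4|
ΔE₂ = |-1.51174444 - (-0.85035625)| = 0.66139 eV

Total energy released:
E_total = ΔE₁ + ΔE₂ = 0.78989 + 0.66139 = 1.45 eV

Note: This equals the direct transition 15 → 3: 1.45 eV ✓
Energy is conserved regardless of the path taken.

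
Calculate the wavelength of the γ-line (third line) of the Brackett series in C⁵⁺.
60.14 nm

The lines of a series are numbered from the longest wavelength (smallest ΔE) outward; the third line is the transition from n = n_f + 3 to n_f.
The Brackett series has all transitions ending at n_f = 4.

For C⁵⁺ (Z = 6), the third line (γ-line) is the jump from n = 7 to n = 4:
E_7 = -13.6057 × 6² / 7² = -9.9960 eV
E_4 = -13.6057 × 6² / 4² = -30.6128 eV
ΔE = E_7 - E_4 = 20.6168 eV

λ = hc/E = 1239.84 eV·nm / 20.6168 eV
λ = 60.14 nm

This is the γ-line of the Brackett series in C⁵⁺.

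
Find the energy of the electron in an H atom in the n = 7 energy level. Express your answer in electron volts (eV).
-0.28 eV

The energy levels of a hydrogen-like atom are given by:
E_n = -13.6057 eV / n²

For n = 7:
E_7 = -13.6057 eV / 7²
E_7 = -13.6057 eV / 49
E_7 = -0.28 eV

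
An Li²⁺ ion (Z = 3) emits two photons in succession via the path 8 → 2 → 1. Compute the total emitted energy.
120.5380 eV

The energy levels of Li²⁺ are E_n = -13.6057 × 3² / n² eV.

First transition (8 → 2):
ΔE₁ = |E_2 - E_8|
ΔE₁ = |-30.6128250000 - (-1.9133015625)| = 28.6995234 eV

Second transition (2 → 1):
ΔE₂ = |E_1 - E_2|
ΔE₂ = |-122.4513000000 - (-30.6128250000)| = 91.8384750 eV

Total energy released:
E_total = ΔE₁ + ΔE₂ = 28.6995234 + 91.8384750 = 120.5380 eV

Note: This equals the direct transition 8 → 1: 120.5380 eV ✓
Energy is conserved regardless of the path taken.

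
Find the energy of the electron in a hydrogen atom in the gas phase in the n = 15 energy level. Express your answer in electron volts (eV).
-0.06 eV

The energy levels of a hydrogen-like atom are given by:
E_n = -13.6057 eV / n²

For n = 15:
E_15 = -13.6057 eV / 15²
E_15 = -13.6057 eV / 225
E_15 = -0.06 eV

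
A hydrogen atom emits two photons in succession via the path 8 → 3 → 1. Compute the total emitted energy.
13.3931 eV

The energy levels of hydrogen are E_n = -13.6057 / n² eV.

First transition (8 → 3):
ΔE₁ = |E_3 - E_8|
ΔE₁ = |-1.5117444444 - (-0.2125890625)| = 1.2991554 eV

Second transition (3 → 1):
ΔE₂ = |E_1 - E_3|
ΔE₂ = |-13.6057000000 - (-1.5117444444)| = 12.0939556 eV

Total energy released:
E_total = ΔE₁ + ΔE₂ = 1.2991554 + 12.0939556 = 13.3931 eV

Note: This equals the direct transition 8 → 1: 13.3931 eV ✓
Energy is conserved regardless of the path taken.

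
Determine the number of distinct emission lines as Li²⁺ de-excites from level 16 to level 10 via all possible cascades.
21

The electron can occupy levels n = 10, 11, ..., 16 during de-excitation — that is m = 16 - 10 + 1 = 7 distinct levels.

The number of distinct spectral lines equals the number of ways to choose 2 of these m levels (each pair gives one possible emission transition):

Number of lines = m(m-1)/2 = 7×6/2 = 21

These correspond to all possible transitions between the 7 levels:
16 → 15, 16 → 14, 16 → 13, 16 → 12, 16 → 11, 16 → 10, 15 → 14, 15 → 13...

Each transition produces a photon with a unique energy (and thus wavelength). This count does not depend on Z.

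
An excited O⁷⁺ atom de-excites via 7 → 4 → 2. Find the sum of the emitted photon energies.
199.92 eV

The energy levels of O⁷⁺ are E_n = -13.6057 × 8² / n² eV.

First transition (7 → 4):
ΔE₁ = |E_4 - E_7|
ΔE₁ = |-54.42280000 - (-17.77071020)| = 36.65209 eV

Second transition (4 → 2):
ΔE₂ = |E_2 - E_4|
ΔE₂ = |-217.69120000 - (-54.42280000)| = 163.26840 eV

Total energy released:
E_total = ΔE₁ + ΔE₂ = 36.65209 + 163.26840 = 199.92 eV

Note: This equals the direct transition 7 → 2: 199.92 eV ✓
Energy is conserved regardless of the path taken.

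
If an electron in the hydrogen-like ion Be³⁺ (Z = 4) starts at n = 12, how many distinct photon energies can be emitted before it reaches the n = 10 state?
3

The electron can occupy levels n = 10, 11, ..., 12 during de-excitation — that is m = 12 - 10 + 1 = 3 distinct levels.

The number of distinct spectral lines equals the number of ways to choose 2 of these m levels (each pair gives one possible emission transition):

Number of lines = m(m-1)/2 = 3×2/2 = 3

These correspond to all possible transitions between the 3 levels:
12 → 11, 12 → 10, 11 → 10

Each transition produces a photon with a unique energy (and thus wavelength). This count does not depend on Z.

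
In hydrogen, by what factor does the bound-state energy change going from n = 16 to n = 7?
5.224

Using E_n = -13.6057 Z² / n² eV with Z = 1:

E_7 = -13.6057 / 7² = -13.6057 / 49 = -0.277667347 eV
E_16 = -13.6057 / 16² = -13.6057 / 256 = -0.053147266 eV

The ratio is:
E_7/E_16 = (-0.277667347) / (-0.053147266)
E_7/E_16 = (-13.6057/49) / (-13.6057/256)
E_7/E_16 = 256/49
E_7/E_16 = 5.224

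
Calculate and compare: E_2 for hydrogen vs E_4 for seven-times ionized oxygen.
O⁷⁺ at n = 4 (E = -54.42 eV)

Using E_n = -13.6057 Z² / n² eV:

H (Z = 1) at n = 2:
E = -13.6057 × 1² / 2² = -13.6057 × 1 / 4 = -3.40143 eV

O⁷⁺ (Z = 8) at n = 4:
E = -13.6057 × 8² / 4² = -13.6057 × 64 / 16 = -54.42280 eV

Since -54.42280 eV < -3.40143 eV,
O⁷⁺ at n = 4 is more tightly bound (requires more energy to ionize).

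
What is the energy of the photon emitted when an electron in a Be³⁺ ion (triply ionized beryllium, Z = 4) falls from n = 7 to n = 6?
1.6043 eV

The energy levels are E_n = -13.6057 Z² eV / n².

Energy at n = 7: E_7 = -13.6057 × 4² / 7² = -4.4426776 eV
Energy at n = 6: E_6 = -13.6057 × 4² / 6² = -6.0469778 eV

For emission (electron falling to lower state), the photon energy is:
E_photon = E_7 - E_6 = |-4.4426776 - (-6.0469778)|
E_photon = 1.6043 eV

This energy is carried away by the emitted photon.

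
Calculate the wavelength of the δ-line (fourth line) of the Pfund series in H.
3295.19981 nm

The lines of a series are numbered from the longest wavelength (smallest ΔE) outward; the fourth line is the transition from n = n_f + 4 to n_f.
The Pfund series has all transitions ending at n_f = 5.

For H, the fourth line (δ-line) is the jump from n = 9 to n = 5:
E_9 = -13.6057 / 9² = -0.16797160494 eV
E_5 = -13.6057 / 5² = -0.54422800000 eV
ΔE = E_9 - E_5 = 0.37625639506 eV

λ = hc/E = 1239.84 eV·nm / 0.37625639506 eV
λ = 3295.19981 nm

This is the δ-line of the Pfund series in H.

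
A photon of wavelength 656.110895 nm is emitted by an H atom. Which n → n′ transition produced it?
n = 3 → n = 2

First, find the photon energy from the wavelength (hc = 1239.84 eV·nm):
E = hc/λ = 1239.84 eV·nm / 656.110895 nm = 1.8896806 eV

The energy levels of hydrogen satisfy E_n = -13.6057 / n² eV, so an emission n_i → n_f releases
ΔE = 13.6057 × (1/n_f² − 1/n_i²) eV.

Setting ΔE equal to the photon energy:
1/n_f² − 1/n_i² = 1.8896806 / 13.6057 = 0.13888889

Since 1/n_i² must be positive, we need 1/n_f² > 0.13888889, i.e. n_f ≤ 2. For each allowed n_f, solve n_i = (1/n_f² − 0.13888889)^(−1/2) and check whether it is a whole number:
  n_f = 1: 1/n_i² = 1.00000000 − 0.13888889 = 0.86111111 → n_i = 1.078  (not an integer) ✗
  n_f = 2: 1/n_i² = 0.25000000 − 0.13888889 = 0.11111111 → n_i = 3.000  → integer, n_i = 3 ✓

Only n_f = 2 gives an integer upper level, n_i = 3.

The transition is from n = 3 to n = 2 (emission).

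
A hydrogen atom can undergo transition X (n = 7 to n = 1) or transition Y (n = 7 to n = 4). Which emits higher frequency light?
7 → 1

Calculate the energy for each transition:

Transition 7 → 1:
ΔE₁ = |E_1 - E_7| = |-13.6057/1² - (-13.6057/7²)|
ΔE₁ = |-13.60570000000 - (-0.27766734694)| = 13.32803265 eV

Transition 7 → 4:
ΔE₂ = |E_4 - E_7| = |-13.6057/4² - (-13.6057/7²)|
ΔE₂ = |-0.85035625000 - (-0.27766734694)| = 0.57268890 eV

Since 13.32803265 eV > 0.57268890 eV, the transition 7 → 1 emits the more energetic photon.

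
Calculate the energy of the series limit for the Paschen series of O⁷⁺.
96.751644 eV

The series limit corresponds to the transition from n = ∞ to n = 3.
This is the highest energy (shortest wavelength) transition in the Paschen series.

E_∞ = 0 eV
E_3 = -13.6057 × 8² / 3² = -96.751644 eV

Energy at series limit:
ΔE = E_∞ - E_3 = 0 - (-96.751644) = 96.751644 eV

This energy equals the ionization energy from the n = 3 state of O⁷⁺.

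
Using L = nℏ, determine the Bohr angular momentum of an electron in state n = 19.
2.00369e-33 J·s (or 19ℏ)

In the Bohr model, angular momentum is quantized:
L = nℏ

where ℏ = h/(2π) = 1.0545718e-34 J·s

For n = 19:
L = 19 × 1.0545718e-34 J·s
L = 2.00369e-33 J·s

This can also be written as L = 19ℏ.
The angular momentum is an integer multiple of the reduced Planck constant.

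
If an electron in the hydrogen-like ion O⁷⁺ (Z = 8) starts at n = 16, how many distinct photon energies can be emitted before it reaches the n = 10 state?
21

The electron can occupy levels n = 10, 11, ..., 16 during de-excitation — that is m = 16 - 10 + 1 = 7 distinct levels.

The number of distinct spectral lines equals the number of ways to choose 2 of these m levels (each pair gives one possible emission transition):

Number of lines = m(m-1)/2 = 7×6/2 = 21

These correspond to all possible transitions between the 7 levels:
16 → 15, 16 → 14, 16 → 13, 16 → 12, 16 → 11, 16 → 10, 15 → 14, 15 → 13...

Each transition produces a photon with a unique energy (and thus wavelength). This count does not depend on Z.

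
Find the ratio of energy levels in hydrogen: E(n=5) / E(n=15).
9.000000

Using E_n = -13.6057 Z² / n² eV with Z = 1:

E_5 = -13.6057 / 5² = -13.6057 / 25 = -0.544228000000 eV
E_15 = -13.6057 / 15² = -13.6057 / 225 = -0.060469777778 eV

The ratio is:
E_5/E_15 = (-0.544228000000) / (-0.060469777778)
E_5/E_15 = (-13.6057/25) / (-13.6057/225)
E_5/E_15 = 225/25
E_5/E_15 = 9.000000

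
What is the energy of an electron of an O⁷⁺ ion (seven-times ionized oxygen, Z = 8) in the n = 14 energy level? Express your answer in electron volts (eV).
-4.442678 eV

The energy levels of a hydrogen-like atom are given by:
E_n = -13.6057 Z² / n² eV  (with Z = 8 for O⁷⁺)

For n = 14:
E_14 = -13.6057 × 8² / 14²
E_14 = -13.6057 × 64 / 196
E_14 = -4.442678 eV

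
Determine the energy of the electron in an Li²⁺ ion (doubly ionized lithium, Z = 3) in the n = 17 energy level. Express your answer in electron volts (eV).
-0.42371 eV

The energy levels of a hydrogen-like atom are given by:
E_n = -13.6057 Z² / n² eV  (with Z = 3 for Li²⁺)

For n = 17:
E_17 = -13.6057 × 3² / 17²
E_17 = -13.6057 × 9 / 289
E_17 = -0.42371 eV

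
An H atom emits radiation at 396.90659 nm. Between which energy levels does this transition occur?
n = 7 → n = 2

First, find the photon energy from the wavelength (hc = 1239.84 eV·nm):
E = hc/λ = 1239.84 eV·nm / 396.90659 nm = 3.1237577 eV

The energy levels of hydrogen satisfy E_n = -13.6057 / n² eV, so an emission n_i → n_f releases
ΔE = 13.6057 × (1/n_f² − 1/n_i²) eV.

Setting ΔE equal to the photon energy:
1/n_f² − 1/n_i² = 3.1237577 / 13.6057 = 0.22959184

Since 1/n_i² must be positive, we need 1/n_f² > 0.22959184, i.e. n_f ≤ 2. For each allowed n_f, solve n_i = (1/n_f² − 0.22959184)^(−1/2) and check whether it is a whole number:
  n_f = 1: 1/n_i² = 1.00000000 − 0.22959184 = 0.77040816 → n_i = 1.139  (not an integer) ✗
  n_f = 2: 1/n_i² = 0.25000000 − 0.22959184 = 0.02040816 → n_i = 7.000  → integer, n_i = 7 ✓

Only n_f = 2 gives an integer upper level, n_i = 7.

The transition is from n = 7 to n = 2 (emission).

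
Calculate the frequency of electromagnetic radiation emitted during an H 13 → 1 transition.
3.2704e+15 Hz

First, find the transition energy:
E_13 = -13.6057 / 13² = -0.0805071 eV
E_1 = -13.6057 / 1² = -13.6057000 eV
|ΔE| = |E_1 - E_13| = 13.5251929 eV

Convert to Joules: E = 13.5251929 eV × (1.602177 × 10⁻¹⁹ J/eV) = 2.166975e-18 J

Using E = hf:
f = E/h = 2.166975e-18 J / (6.62607 × 10⁻³⁴ J·s)
f = 3.2704e+15 Hz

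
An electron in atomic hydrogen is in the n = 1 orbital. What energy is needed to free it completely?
13.61 eV

The ionization energy is the energy needed to remove the electron completely (n → ∞).

For hydrogen, E_n = -13.6057 eV / n².

At n = 1: E_1 = -13.6057 / 1² = -13.60570 eV
At n = ∞: E_∞ = 0 eV

Ionization energy = E_∞ - E_1 = 0 - (-13.60570) = 13.60570 eV
Ionization energy ≈ 13.61 eV

This is also called the binding energy of the electron in state n = 1.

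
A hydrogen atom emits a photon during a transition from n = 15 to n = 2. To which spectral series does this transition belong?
Balmer series

The spectral series in hydrogen are named based on the final (lower) energy level:
- Lyman series: n_final = 1 (ultraviolet)
- Balmer series: n_final = 2 (visible/near-UV)
- Paschen series: n_final = 3 (infrared)
- Brackett series: n_final = 4 (infrared)
- Pfund series: n_final = 5 (far infrared)

Since this transition ends at n = 2, it belongs to the Balmer series.

For reference, this 15 → 2 line has photon energy
ΔE = 13.6057 eV × (1/2² - 1/15²) = 3.340955222 eV,
corresponding to wavelength λ = hc/ΔE = 1239.84 eV·nm / 3.340955222 eV = 371.10345 nm in the visible/near-UV region.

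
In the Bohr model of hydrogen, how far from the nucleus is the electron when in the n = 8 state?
3.38673 nm (or 33.86734 Å)

The Bohr radius formula is:
r_n = n² a₀ / Z

where a₀ = 0.05291772 nm is the Bohr radius.

For H (Z = 1) at n = 8:
r_8 = 8² × 0.05291772 nm / 1
r_8 = 64 × 0.05291772 nm / 1
r_8 = 3.386734 nm / 1
r_8 = 3.38673 nm

The electron orbits at approximately 3.38673 nm from the nucleus.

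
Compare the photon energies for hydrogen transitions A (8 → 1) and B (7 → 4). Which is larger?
8 → 1

Calculate the energy for each transition:

Transition 8 → 1:
ΔE₁ = |E_1 - E_8| = |-13.6057/1² - (-13.6057/8²)|
ΔE₁ = |-13.605700000000 - (-0.212589062500)| = 13.393110938 eV

Transition 7 → 4:
ΔE₂ = |E_4 - E_7| = |-13.6057/4² - (-13.6057/7²)|
ΔE₂ = |-0.850356250000 - (-0.277667346939)| = 0.572688903 eV

Since 13.393110938 eV > 0.572688903 eV, the transition 8 → 1 emits the more energetic photon.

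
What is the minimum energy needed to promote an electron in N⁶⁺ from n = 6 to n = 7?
4.913 eV

The energy levels of a hydrogen-like atom are E_n = -13.6057 Z² eV / n².

Energy at n = 6: E_6 = -13.6057 × 7² / 6² = -18.518869 eV
Energy at n = 7: E_7 = -13.6057 × 7² / 7² = -13.605700 eV

The excitation energy is the difference:
ΔE = E_7 - E_6
ΔE = -13.605700 - (-18.518869)
ΔE = 4.913 eV

Since this is positive, energy must be absorbed (photon absorption).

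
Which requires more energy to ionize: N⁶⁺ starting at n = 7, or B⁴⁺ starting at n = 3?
B⁴⁺ at n = 3 (E = -37.7936 eV)

Using E_n = -13.6057 Z² / n² eV:

N⁶⁺ (Z = 7) at n = 7:
E = -13.6057 × 7² / 7² = -13.6057 × 49 / 49 = -13.6057000 eV

B⁴⁺ (Z = 5) at n = 3:
E = -13.6057 × 5² / 3² = -13.6057 × 25 / 9 = -37.7936111 eV

Since -37.7936111 eV < -13.6057000 eV,
B⁴⁺ at n = 3 is more tightly bound (requires more energy to ionize).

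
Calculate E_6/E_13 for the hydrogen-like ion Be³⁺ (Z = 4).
4.69

Using E_n = -13.6057 Z² / n² eV with Z = 4:

E_6 = -13.6057 × 4² / 6² = -217.6912 / 36 = -6.04697778 eV
E_13 = -13.6057 × 4² / 13² = -217.6912 / 169 = -1.28811361 eV

The ratio is:
E_6/E_13 = (-6.04697778) / (-1.28811361)
E_6/E_13 = (-217.6912/36) / (-217.6912/169)
E_6/E_13 = 169/36
E_6/E_13 = 4.69
(Note: the Z² factors cancel in the ratio.)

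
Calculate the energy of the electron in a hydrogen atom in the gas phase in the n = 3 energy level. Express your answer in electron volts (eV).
-1.512 eV

The energy levels of a hydrogen-like atom are given by:
E_n = -13.6057 eV / n²

For n = 3:
E_3 = -13.6057 eV / 3²
E_3 = -13.6057 eV / 9
E_3 = -1.512 eV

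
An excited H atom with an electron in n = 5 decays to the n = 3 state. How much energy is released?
0.96752 eV

The energy levels are E_n = -13.6057 eV / n².

Energy at n = 5: E_5 = -13.6057 / 5² = -0.54422800 eV
Energy at n = 3: E_3 = -13.6057 / 3² = -1.51174444 eV

For emission (electron falling to lower state), the photon energy is:
E_photon = E_5 - E_3 = |-0.54422800 - (-1.51174444)|
E_photon = 0.96752 eV

This energy is carried away by the emitted photon.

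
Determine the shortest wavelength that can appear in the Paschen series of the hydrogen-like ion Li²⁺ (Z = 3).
91.126513 nm

The series limit corresponds to the transition from n = ∞ to n = 3.
This is the highest energy (shortest wavelength) transition in the Paschen series.

E_∞ = 0 eV
E_3 = -13.6057 × 3² / 3² = -13.60570000 eV

Energy at series limit:
ΔE = E_∞ - E_3 = 0 - (-13.60570000) = 13.60570000 eV
λ = hc/E = 1239.84 eV·nm / 13.60570000 eV = 91.126513 nm

This energy equals the ionization energy from the n = 3 state of Li²⁺.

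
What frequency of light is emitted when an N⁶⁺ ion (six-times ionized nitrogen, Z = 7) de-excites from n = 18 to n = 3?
1.741e+16 Hz

First, find the transition energy:
E_18 = -13.6057 × 7² / 18² = -2.05765 eV
E_3 = -13.6057 × 7² / 3² = -74.07548 eV
|ΔE| = |E_3 - E_18| = 72.01783 eV

Convert to Joules: E = 72.01783 eV × (1.602177 × 10⁻¹⁹ J/eV) = 1.15385e-17 J

Using E = hf:
f = E/h = 1.15385e-17 J / (6.62607 × 10⁻³⁴ J·s)
f = 1.741e+16 Hz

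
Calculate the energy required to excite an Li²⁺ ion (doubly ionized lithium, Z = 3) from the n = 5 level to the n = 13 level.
4.173 eV

The energy levels of a hydrogen-like atom are E_n = -13.6057 Z² eV / n².

Energy at n = 5: E_5 = -13.6057 × 3² / 5² = -4.898052 eV
Energy at n = 13: E_13 = -13.6057 × 3² / 13² = -0.724564 eV

The excitation energy is the difference:
ΔE = E_13 - E_5
ΔE = -0.724564 - (-4.898052)
ΔE = 4.173 eV

Since this is positive, energy must be absorbed (photon absorption).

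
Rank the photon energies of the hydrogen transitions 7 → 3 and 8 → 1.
8 → 1

Calculate the energy for each transition:

Transition 7 → 3:
ΔE₁ = |E_3 - E_7| = |-13.6057/3² - (-13.6057/7²)|
ΔE₁ = |-1.51174444444 - (-0.27766734694)| = 1.23407710 eV

Transition 8 → 1:
ΔE₂ = |E_1 - E_8| = |-13.6057/1² - (-13.6057/8²)|
ΔE₂ = |-13.60570000000 - (-0.21258906250)| = 13.39311094 eV

Since 13.39311094 eV > 1.23407710 eV, the transition 8 → 1 emits the more energetic photon.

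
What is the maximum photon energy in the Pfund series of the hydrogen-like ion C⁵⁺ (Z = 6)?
19.592208 eV

The series limit corresponds to the transition from n = ∞ to n = 5.
This is the highest energy (shortest wavelength) transition in the Pfund series.

E_∞ = 0 eV
E_5 = -13.6057 × 6² / 5² = -19.592208 eV

Energy at series limit:
ΔE = E_∞ - E_5 = 0 - (-19.592208) = 19.592208 eV

This energy equals the ionization energy from the n = 5 state of C⁵⁺.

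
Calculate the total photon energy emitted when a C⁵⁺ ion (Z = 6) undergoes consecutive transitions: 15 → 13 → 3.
52.24589 eV

The energy levels of C⁵⁺ are E_n = -13.6057 × 6² / n² eV.

First transition (15 → 13):
ΔE₁ = |E_13 - E_15|
ΔE₁ = |-2.89825562130 - (-2.17691200000)| = 0.72134362 eV

Second transition (13 → 3):
ΔE₂ = |E_3 - E_13|
ΔE₂ = |-54.42280000000 - (-2.89825562130)| = 51.52454438 eV

Total energy released:
E_total = ΔE₁ + ΔE₂ = 0.72134362 + 51.52454438 = 52.24589 eV

Note: This equals the direct transition 15 → 3: 52.24589 eV ✓
Energy is conserved regardless of the path taken.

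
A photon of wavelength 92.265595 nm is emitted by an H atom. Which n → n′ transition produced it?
n = 9 → n = 1

First, find the photon energy from the wavelength (hc = 1239.84 eV·nm):
E = hc/λ = 1239.84 eV·nm / 92.265595 nm = 13.437728 eV

The energy levels of hydrogen satisfy E_n = -13.6057 / n² eV, so an emission n_i → n_f releases
ΔE = 13.6057 × (1/n_f² − 1/n_i²) eV.

Setting ΔE equal to the photon energy:
1/n_f² − 1/n_i² = 13.437728 / 13.6057 = 0.98765429

Since 1/n_i² must be positive, we need 1/n_f² > 0.98765429, i.e. n_f ≤ 1. For each allowed n_f, solve n_i = (1/n_f² − 0.98765429)^(−1/2) and check whether it is a whole number:
  n_f = 1: 1/n_i² = 1.00000000 − 0.98765429 = 0.01234571 → n_i = 9.000  → integer, n_i = 9 ✓

Only n_f = 1 gives an integer upper level, n_i = 9.

The transition is from n = 9 to n = 1 (emission).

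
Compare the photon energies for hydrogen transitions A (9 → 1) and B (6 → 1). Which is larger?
9 → 1

Calculate the energy for each transition:

Transition 9 → 1:
ΔE₁ = |E_1 - E_9| = |-13.6057/1² - (-13.6057/9²)|
ΔE₁ = |-13.60570000000 - (-0.16797160494)| = 13.43772840 eV

Transition 6 → 1:
ΔE₂ = |E_1 - E_6| = |-13.6057/1² - (-13.6057/6²)|
ΔE₂ = |-13.60570000000 - (-0.37793611111)| = 13.22776389 eV

Since 13.43772840 eV > 13.22776389 eV, the transition 9 → 1 emits the more energetic photon.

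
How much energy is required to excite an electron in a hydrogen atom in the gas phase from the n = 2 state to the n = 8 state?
3.188836 eV

The energy levels of a hydrogen-like atom are E_n = -13.6057 eV / n².

Energy at n = 2: E_2 = -13.6057 / 2² = -3.401425000 eV
Energy at n = 8: E_8 = -13.6057 / 8² = -0.212589063 eV

The excitation energy is the difference:
ΔE = E_8 - E_2
ΔE = -0.212589063 - (-3.401425000)
ΔE = 3.188836 eV

Since this is positive, energy must be absorbed (photon absorption).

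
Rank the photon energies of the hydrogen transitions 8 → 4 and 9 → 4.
9 → 4

Calculate the energy for each transition:

Transition 8 → 4:
ΔE₁ = |E_4 - E_8| = |-13.6057/4² - (-13.6057/8²)|
ΔE₁ = |-0.850356250 - (-0.212589063)| = 0.637767 eV

Transition 9 → 4:
ΔE₂ = |E_4 - E_9| = |-13.6057/4² - (-13.6057/9²)|
ΔE₂ = |-0.850356250 - (-0.167971605)| = 0.682385 eV

Since 0.682385 eV > 0.637767 eV, the transition 9 → 4 emits the more energetic photon.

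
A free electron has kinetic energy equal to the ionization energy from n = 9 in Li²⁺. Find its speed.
7.29e+05 m/s (or 0.243246% of c)

The binding energy at n = 9 for Li²⁺ is:
E_9 = -13.6057 × 3²/9² = -1.51174444 eV
|E_9| = 1.51174444 eV

Convert to Joules:
KE = 1.51174444 eV × (1.602177 × 10⁻¹⁹ J/eV) = 2.4221e-19 J

Using KE = ½mv²:
v = √(2·KE/m_e)
v = √(2 × 2.4221e-19 J / 9.10938 × 10⁻³¹ kg)
v = 7.29e+05 m/s

This is approximately 0.243246% the speed of light.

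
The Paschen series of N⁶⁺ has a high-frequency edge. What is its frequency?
1.791e+16 Hz

The series limit corresponds to the transition from n = ∞ to n = 3.
This is the highest energy (shortest wavelength) transition in the Paschen series.

E_∞ = 0 eV
E_3 = -13.6057 × 7² / 3² = -74.0754778 eV

Energy at series limit:
ΔE = E_∞ - E_3 = 0 - (-74.0754778) = 74.0754778 eV
E = 74.0754778 eV × (1.602177 × 10⁻¹⁹ J/eV) = 1.18682e-17 J
f = E/h = 1.18682e-17 J / (6.62607 × 10⁻³⁴ J·s) = 1.791e+16 Hz

This energy equals the ionization energy from the n = 3 state of N⁶⁺.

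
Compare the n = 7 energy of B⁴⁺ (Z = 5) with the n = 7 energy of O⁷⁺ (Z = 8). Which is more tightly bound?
O⁷⁺ at n = 7 (E = -17.77071 eV)

Using E_n = -13.6057 Z² / n² eV:

B⁴⁺ (Z = 5) at n = 7:
E = -13.6057 × 5² / 7² = -13.6057 × 25 / 49 = -6.94168367 eV

O⁷⁺ (Z = 8) at n = 7:
E = -13.6057 × 8² / 7² = -13.6057 × 64 / 49 = -17.77071020 eV

Since -17.77071020 eV < -6.94168367 eV,
O⁷⁺ at n = 7 is more tightly bound (requires more energy to ionize).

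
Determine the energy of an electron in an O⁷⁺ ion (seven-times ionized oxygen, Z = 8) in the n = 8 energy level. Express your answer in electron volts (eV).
-13.61 eV

The energy levels of a hydrogen-like atom are given by:
E_n = -13.6057 Z² / n² eV  (with Z = 8 for O⁷⁺)

For n = 8:
E_8 = -13.6057 × 8² / 8²
E_8 = -13.6057 × 64 / 64
E_8 = -13.61 eV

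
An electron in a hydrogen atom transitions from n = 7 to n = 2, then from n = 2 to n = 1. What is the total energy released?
13.32803 eV

The energy levels of hydrogen are E_n = -13.6057 / n² eV.

First transition (7 → 2):
ΔE₁ = |E_2 - E_7|
ΔE₁ = |-3.40142500000 - (-0.27766734694)| = 3.12375765 eV

Second transition (2 → 1):
ΔE₂ = |E_1 - E_2|
ΔE₂ = |-13.60570000000 - (-3.40142500000)| = 10.20427500 eV

Total energy released:
E_total = ΔE₁ + ΔE₂ = 3.12375765 + 10.20427500 = 13.32803 eV

Note: This equals the direct transition 7 → 1: 13.32803 eV ✓
Energy is conserved regardless of the path taken.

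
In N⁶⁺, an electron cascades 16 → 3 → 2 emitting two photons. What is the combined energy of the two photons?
164.07 eV

The energy levels of N⁶⁺ are E_n = -13.6057 × 7² / n² eV.

First transition (16 → 3):
ΔE₁ = |E_3 - E_16|
ΔE₁ = |-74.07547778 - (-2.60421602)| = 71.47126 eV

Second transition (3 → 2):
ΔE₂ = |E_2 - E_3|
ΔE₂ = |-166.66982500 - (-74.07547778)| = 92.59435 eV

Total energy released:
E_total = ΔE₁ + ΔE₂ = 71.47126 + 92.59435 = 164.07 eV

Note: This equals the direct transition 16 → 2: 164.07 eV ✓
Energy is conserved regardless of the path taken.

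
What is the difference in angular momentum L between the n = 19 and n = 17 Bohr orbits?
2.109e-34 J·s (or 2ℏ)

In the Bohr model, L_n = nℏ where ℏ = 1.05457e-34 J·s.

L_19 = 19ℏ = 2.00368e-33 J·s
L_17 = 17ℏ = 1.79277e-33 J·s

ΔL = L_19 - L_17 = (19 - 17)ℏ = 2ℏ
ΔL = 2 × 1.05457e-34 J·s = 2.109e-34 J·s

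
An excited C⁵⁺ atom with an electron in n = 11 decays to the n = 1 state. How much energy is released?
485.757 eV

The energy levels are E_n = -13.6057 Z² eV / n².

Energy at n = 11: E_11 = -13.6057 × 6² / 11² = -4.047977 eV
Energy at n = 1: E_1 = -13.6057 × 6² / 1² = -489.805200 eV

For emission (electron falling to lower state), the photon energy is:
E_photon = E_11 - E_1 = |-4.047977 - (-489.805200)|
E_photon = 485.757 eV

This energy is carried away by the emitted photon.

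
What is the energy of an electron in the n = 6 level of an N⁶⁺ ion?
-18.518869 eV

For hydrogen-like ions, the energy levels scale with Z²:
E_n = -13.6057 Z² / n² eV

For N⁶⁺ (Z = 7) at n = 6:
E_6 = -13.6057 × 7² / 6²
E_6 = -13.6057 × 49 / 36
E_6 = -666.6793 / 36
E_6 = -18.518869 eV

The energy is 49 times more negative than hydrogen at the same n due to the stronger nuclear charge.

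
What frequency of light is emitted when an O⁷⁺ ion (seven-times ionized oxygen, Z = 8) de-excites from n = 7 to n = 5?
4.13e+15 Hz

First, find the transition energy:
E_7 = -13.6057 × 8² / 7² = -17.77071020 eV
E_5 = -13.6057 × 8² / 5² = -34.83059200 eV
|ΔE| = |E_5 - E_7| = 17.05988180 eV

Convert to Joules: E = 17.05988180 eV × (1.602177 × 10⁻¹⁹ J/eV) = 2.7333e-18 J

Using E = hf:
f = E/h = 2.7333e-18 J / (6.62607 × 10⁻³⁴ J·s)
f = 4.13e+15 Hz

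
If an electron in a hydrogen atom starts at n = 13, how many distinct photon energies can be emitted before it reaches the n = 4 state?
45

The electron can occupy levels n = 4, 5, ..., 13 during de-excitation — that is m = 13 - 4 + 1 = 10 distinct levels.

The number of distinct spectral lines equals the number of ways to choose 2 of these m levels (each pair gives one possible emission transition):

Number of lines = m(m-1)/2 = 10×9/2 = 45

These correspond to all possible transitions between the 10 levels:
13 → 12, 13 → 11, 13 → 10, 13 → 9, 13 → 8, 13 → 7, 13 → 6, 13 → 5...

Each transition produces a photon with a unique energy (and thus wavelength). This count does not depend on Z.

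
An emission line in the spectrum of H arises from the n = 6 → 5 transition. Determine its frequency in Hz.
4.021e+13 Hz

First, find the transition energy:
E_6 = -13.6057 / 6² = -0.37793611 eV
E_5 = -13.6057 / 5² = -0.54422800 eV
|ΔE| = |E_5 - E_6| = 0.16629189 eV

Convert to Joules: E = 0.16629189 eV × (1.602177 × 10⁻¹⁹ J/eV) = 2.66429e-20 J

Using E = hf:
f = E/h = 2.66429e-20 J / (6.62607 × 10⁻³⁴ J·s)
f = 4.021e+13 Hz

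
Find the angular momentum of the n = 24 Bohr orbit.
2.531e-33 J·s (or 24ℏ)

In the Bohr model, angular momentum is quantized:
L = nℏ

where ℏ = h/(2π) = 1.05457e-34 J·s

For n = 24:
L = 24 × 1.05457e-34 J·s
L = 2.531e-33 J·s

This can also be written as L = 24ℏ.
The angular momentum is an integer multiple of the reduced Planck constant.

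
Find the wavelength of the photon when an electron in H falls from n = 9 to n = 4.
1816.922 nm

First, find the transition energy using E_n = -13.6057 / n² eV:
E_9 = -13.6057 / 9² = -0.167971605 eV
E_4 = -13.6057 / 4² = -0.850356250 eV

Photon energy: |ΔE| = |E_4 - E_9| = 0.682384645 eV

Convert to wavelength using E = hc/λ with hc = 1239.84 eV·nm:
λ = hc/E = 1239.84 eV·nm / 0.682384645 eV
λ = 1816.922 nm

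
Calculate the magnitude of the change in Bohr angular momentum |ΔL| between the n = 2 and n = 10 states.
8.44e-34 J·s (or 8ℏ)

In the Bohr model, L_n = nℏ where ℏ = 1.0546e-34 J·s.

L_10 = 10ℏ = 1.0546e-33 J·s
L_2 = 2ℏ = 2.1092e-34 J·s

ΔL = L_10 - L_2 = (10 - 2)ℏ = 8ℏ
ΔL = 8 × 1.0546e-34 J·s = 8.44e-34 J·s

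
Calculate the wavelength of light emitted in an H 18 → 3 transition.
843.57 nm

First, find the transition energy using E_n = -13.6057 / n² eV:
E_18 = -13.6057 / 18² = -0.041993 eV
E_3 = -13.6057 / 3² = -1.511744 eV

Photon energy: |ΔE| = |E_3 - E_18| = 1.469751 eV

Convert to wavelength using E = hc/λ with hc = 1239.84 eV·nm:
λ = hc/E = 1239.84 eV·nm / 1.469751 eV
λ = 843.57 nm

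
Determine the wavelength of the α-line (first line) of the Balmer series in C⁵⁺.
18.22530 nm

The longest wavelength corresponds to the smallest energy transition in the series.
The Balmer series has all transitions ending at n_f = 2.

For C⁵⁺ (Z = 6), the first line (α-line) is the jump from n = 3 to n = 2:
E_3 = -13.6057 × 6² / 3² = -54.4228000 eV
E_2 = -13.6057 × 6² / 2² = -122.4513000 eV
ΔE = E_3 - E_2 = 68.0285000 eV

λ = hc/E = 1239.84 eV·nm / 68.0285000 eV
λ = 18.22530 nm

This is the α-line of the Balmer series in C⁵⁺.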